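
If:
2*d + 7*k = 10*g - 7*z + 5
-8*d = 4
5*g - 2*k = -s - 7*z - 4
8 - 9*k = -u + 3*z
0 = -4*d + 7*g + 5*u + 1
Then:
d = -1/2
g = 210*z/499 - 11/499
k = 412/499 - 199*z/499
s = -4941*z/499 - 1117/499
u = -294*z/499 - 284/499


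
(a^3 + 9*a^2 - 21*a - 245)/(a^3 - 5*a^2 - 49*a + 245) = (a + 7)/(a - 7)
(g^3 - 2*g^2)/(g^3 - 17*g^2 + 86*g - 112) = g^2/(g^2 - 15*g + 56)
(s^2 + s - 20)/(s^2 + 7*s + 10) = (s - 4)/(s + 2)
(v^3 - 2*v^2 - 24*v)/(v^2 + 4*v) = v - 6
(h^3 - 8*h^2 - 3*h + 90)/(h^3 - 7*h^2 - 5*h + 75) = (h - 6)/(h - 5)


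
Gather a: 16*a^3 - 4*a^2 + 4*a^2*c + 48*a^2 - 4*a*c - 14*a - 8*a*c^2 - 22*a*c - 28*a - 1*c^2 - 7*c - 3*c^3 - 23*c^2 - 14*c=16*a^3 + a^2*(4*c + 44) + a*(-8*c^2 - 26*c - 42) - 3*c^3 - 24*c^2 - 21*c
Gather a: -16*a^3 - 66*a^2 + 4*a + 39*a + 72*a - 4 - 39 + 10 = -16*a^3 - 66*a^2 + 115*a - 33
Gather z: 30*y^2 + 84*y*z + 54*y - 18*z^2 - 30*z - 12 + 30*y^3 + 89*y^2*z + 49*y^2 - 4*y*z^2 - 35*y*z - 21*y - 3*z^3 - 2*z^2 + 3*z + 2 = 30*y^3 + 79*y^2 + 33*y - 3*z^3 + z^2*(-4*y - 20) + z*(89*y^2 + 49*y - 27) - 10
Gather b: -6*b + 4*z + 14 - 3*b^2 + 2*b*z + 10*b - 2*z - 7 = -3*b^2 + b*(2*z + 4) + 2*z + 7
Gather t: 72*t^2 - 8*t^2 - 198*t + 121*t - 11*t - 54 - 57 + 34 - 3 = 64*t^2 - 88*t - 80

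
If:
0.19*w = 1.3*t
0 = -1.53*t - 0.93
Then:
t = -0.61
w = -4.16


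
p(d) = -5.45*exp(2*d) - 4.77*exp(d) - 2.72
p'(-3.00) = -0.26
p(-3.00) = -2.97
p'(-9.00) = 0.00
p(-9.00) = -2.72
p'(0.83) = -68.27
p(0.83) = -42.32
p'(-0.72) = -4.90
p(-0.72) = -6.33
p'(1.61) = -296.67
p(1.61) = -162.99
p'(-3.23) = -0.21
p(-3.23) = -2.92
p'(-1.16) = -2.57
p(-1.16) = -4.75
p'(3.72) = -18756.81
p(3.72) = -9479.54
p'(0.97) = -88.43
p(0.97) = -53.23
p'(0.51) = -38.17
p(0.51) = -25.78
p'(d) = -10.9*exp(2*d) - 4.77*exp(d) = (-10.9*exp(d) - 4.77)*exp(d)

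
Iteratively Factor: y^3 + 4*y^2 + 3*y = (y)*(y^2 + 4*y + 3) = y*(y + 1)*(y + 3)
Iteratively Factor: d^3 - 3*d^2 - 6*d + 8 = (d - 1)*(d^2 - 2*d - 8) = (d - 4)*(d - 1)*(d + 2)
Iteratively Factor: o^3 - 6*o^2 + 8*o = (o - 4)*(o^2 - 2*o) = o*(o - 4)*(o - 2)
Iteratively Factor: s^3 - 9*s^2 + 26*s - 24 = (s - 2)*(s^2 - 7*s + 12) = (s - 3)*(s - 2)*(s - 4)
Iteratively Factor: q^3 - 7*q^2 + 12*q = (q - 4)*(q^2 - 3*q) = q*(q - 4)*(q - 3)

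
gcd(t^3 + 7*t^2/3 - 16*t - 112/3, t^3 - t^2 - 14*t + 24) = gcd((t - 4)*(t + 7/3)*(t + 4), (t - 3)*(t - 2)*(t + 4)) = t + 4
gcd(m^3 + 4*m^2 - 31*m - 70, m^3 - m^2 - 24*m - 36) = m + 2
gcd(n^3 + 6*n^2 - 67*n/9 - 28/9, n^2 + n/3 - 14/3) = 1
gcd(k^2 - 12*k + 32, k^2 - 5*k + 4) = k - 4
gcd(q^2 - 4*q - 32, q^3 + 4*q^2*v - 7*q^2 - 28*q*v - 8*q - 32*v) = q - 8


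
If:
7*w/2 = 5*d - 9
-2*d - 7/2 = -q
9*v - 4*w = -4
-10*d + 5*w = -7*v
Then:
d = 151/10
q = 337/10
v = 8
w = 19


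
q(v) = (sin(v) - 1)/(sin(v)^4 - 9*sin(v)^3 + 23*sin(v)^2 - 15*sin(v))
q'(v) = (sin(v) - 1)*(-4*sin(v)^3*cos(v) + 27*sin(v)^2*cos(v) - 46*sin(v)*cos(v) + 15*cos(v))/(sin(v)^4 - 9*sin(v)^3 + 23*sin(v)^2 - 15*sin(v))^2 + cos(v)/(sin(v)^4 - 9*sin(v)^3 + 23*sin(v)^2 - 15*sin(v)) = (-3*cos(v) + 16/tan(v) - 15*cos(v)/sin(v)^2)/((sin(v) - 5)^2*(sin(v) - 3)^2)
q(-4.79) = 0.13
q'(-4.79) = -0.00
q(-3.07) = -0.90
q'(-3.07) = 12.98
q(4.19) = -0.05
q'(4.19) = 0.04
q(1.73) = 0.13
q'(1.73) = 0.01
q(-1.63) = -0.04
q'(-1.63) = 0.00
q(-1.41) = -0.04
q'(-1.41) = -0.01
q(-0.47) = -0.12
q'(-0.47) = -0.28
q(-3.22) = 0.89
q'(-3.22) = 10.82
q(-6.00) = 0.28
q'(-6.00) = -0.80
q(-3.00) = -0.44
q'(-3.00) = 3.30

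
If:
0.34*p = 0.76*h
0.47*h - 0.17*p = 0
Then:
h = 0.00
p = 0.00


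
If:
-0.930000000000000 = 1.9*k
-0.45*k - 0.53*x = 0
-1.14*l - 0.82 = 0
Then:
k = -0.49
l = -0.72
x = 0.42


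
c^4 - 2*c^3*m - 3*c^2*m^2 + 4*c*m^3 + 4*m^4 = (c - 2*m)^2*(c + m)^2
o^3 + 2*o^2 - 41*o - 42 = (o - 6)*(o + 1)*(o + 7)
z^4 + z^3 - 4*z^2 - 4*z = z*(z - 2)*(z + 1)*(z + 2)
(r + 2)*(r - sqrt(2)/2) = r^2 - sqrt(2)*r/2 + 2*r - sqrt(2)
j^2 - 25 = (j - 5)*(j + 5)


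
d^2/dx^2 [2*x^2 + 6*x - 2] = 4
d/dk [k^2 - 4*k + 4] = 2*k - 4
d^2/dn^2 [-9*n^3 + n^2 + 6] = 2 - 54*n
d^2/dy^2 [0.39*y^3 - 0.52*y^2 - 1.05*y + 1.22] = 2.34*y - 1.04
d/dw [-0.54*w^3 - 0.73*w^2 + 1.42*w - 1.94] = -1.62*w^2 - 1.46*w + 1.42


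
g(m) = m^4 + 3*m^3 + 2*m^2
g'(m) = 4*m^3 + 9*m^2 + 4*m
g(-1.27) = -0.32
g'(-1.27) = 1.24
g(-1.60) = -0.61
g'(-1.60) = 0.26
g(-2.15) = 0.80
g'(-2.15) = -6.75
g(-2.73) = 9.41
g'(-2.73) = -25.23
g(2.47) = 94.63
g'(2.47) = 125.06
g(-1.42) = -0.49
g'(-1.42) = 1.01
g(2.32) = 77.20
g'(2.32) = 107.67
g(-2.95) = 16.12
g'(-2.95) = -36.17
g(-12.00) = 15840.00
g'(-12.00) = -5664.00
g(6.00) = 2016.00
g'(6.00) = 1212.00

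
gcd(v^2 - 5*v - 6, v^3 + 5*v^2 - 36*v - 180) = v - 6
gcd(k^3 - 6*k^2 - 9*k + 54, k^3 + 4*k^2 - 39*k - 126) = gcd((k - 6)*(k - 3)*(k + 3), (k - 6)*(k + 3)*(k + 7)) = k^2 - 3*k - 18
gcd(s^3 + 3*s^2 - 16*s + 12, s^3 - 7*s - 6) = 1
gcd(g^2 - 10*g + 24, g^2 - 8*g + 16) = g - 4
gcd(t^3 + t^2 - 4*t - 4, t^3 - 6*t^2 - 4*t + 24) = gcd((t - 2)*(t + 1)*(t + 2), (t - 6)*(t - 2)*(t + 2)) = t^2 - 4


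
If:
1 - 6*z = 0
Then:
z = 1/6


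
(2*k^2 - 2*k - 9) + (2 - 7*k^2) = -5*k^2 - 2*k - 7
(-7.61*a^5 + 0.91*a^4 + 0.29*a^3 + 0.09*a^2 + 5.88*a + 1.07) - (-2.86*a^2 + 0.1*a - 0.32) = -7.61*a^5 + 0.91*a^4 + 0.29*a^3 + 2.95*a^2 + 5.78*a + 1.39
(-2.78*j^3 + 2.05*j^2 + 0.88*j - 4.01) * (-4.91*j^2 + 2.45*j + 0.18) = 13.6498*j^5 - 16.8765*j^4 + 0.2013*j^3 + 22.2141*j^2 - 9.6661*j - 0.7218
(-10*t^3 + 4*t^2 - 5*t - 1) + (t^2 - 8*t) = -10*t^3 + 5*t^2 - 13*t - 1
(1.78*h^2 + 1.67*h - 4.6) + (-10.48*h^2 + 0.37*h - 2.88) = -8.7*h^2 + 2.04*h - 7.48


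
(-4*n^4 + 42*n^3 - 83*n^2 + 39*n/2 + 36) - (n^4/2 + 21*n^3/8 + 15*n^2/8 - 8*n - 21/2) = -9*n^4/2 + 315*n^3/8 - 679*n^2/8 + 55*n/2 + 93/2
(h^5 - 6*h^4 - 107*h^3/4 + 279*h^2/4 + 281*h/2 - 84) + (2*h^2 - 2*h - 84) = h^5 - 6*h^4 - 107*h^3/4 + 287*h^2/4 + 277*h/2 - 168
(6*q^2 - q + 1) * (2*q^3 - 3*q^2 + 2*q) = 12*q^5 - 20*q^4 + 17*q^3 - 5*q^2 + 2*q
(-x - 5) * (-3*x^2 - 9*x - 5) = 3*x^3 + 24*x^2 + 50*x + 25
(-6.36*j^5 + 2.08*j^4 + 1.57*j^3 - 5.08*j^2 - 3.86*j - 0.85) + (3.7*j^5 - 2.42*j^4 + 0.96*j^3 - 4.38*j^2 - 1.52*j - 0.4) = -2.66*j^5 - 0.34*j^4 + 2.53*j^3 - 9.46*j^2 - 5.38*j - 1.25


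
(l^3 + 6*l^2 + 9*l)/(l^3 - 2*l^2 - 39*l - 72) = l/(l - 8)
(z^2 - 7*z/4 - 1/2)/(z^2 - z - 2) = (z + 1/4)/(z + 1)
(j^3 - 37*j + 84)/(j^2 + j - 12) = (j^2 + 3*j - 28)/(j + 4)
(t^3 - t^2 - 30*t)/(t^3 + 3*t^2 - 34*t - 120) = t/(t + 4)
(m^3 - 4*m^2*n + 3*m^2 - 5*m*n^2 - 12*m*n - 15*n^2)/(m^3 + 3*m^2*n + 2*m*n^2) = (m^2 - 5*m*n + 3*m - 15*n)/(m*(m + 2*n))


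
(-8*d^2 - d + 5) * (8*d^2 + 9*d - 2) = -64*d^4 - 80*d^3 + 47*d^2 + 47*d - 10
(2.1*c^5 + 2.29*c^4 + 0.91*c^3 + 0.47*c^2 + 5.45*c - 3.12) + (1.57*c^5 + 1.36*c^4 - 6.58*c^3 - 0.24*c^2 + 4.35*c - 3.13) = 3.67*c^5 + 3.65*c^4 - 5.67*c^3 + 0.23*c^2 + 9.8*c - 6.25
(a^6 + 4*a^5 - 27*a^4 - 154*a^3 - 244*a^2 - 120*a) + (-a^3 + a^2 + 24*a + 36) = a^6 + 4*a^5 - 27*a^4 - 155*a^3 - 243*a^2 - 96*a + 36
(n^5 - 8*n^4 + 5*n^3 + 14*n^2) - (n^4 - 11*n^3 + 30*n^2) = n^5 - 9*n^4 + 16*n^3 - 16*n^2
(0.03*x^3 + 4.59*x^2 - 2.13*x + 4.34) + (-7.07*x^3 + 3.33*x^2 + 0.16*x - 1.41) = -7.04*x^3 + 7.92*x^2 - 1.97*x + 2.93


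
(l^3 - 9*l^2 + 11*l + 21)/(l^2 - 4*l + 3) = (l^2 - 6*l - 7)/(l - 1)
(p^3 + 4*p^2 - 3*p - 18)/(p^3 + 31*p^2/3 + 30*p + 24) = 3*(p^2 + p - 6)/(3*p^2 + 22*p + 24)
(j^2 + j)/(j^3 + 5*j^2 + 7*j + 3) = j/(j^2 + 4*j + 3)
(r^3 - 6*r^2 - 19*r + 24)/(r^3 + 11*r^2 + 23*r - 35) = (r^2 - 5*r - 24)/(r^2 + 12*r + 35)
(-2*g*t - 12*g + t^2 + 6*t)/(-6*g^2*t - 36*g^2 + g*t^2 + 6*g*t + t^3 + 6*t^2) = 1/(3*g + t)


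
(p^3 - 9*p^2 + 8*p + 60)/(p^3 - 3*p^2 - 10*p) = (p - 6)/p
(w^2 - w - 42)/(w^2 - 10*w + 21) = (w + 6)/(w - 3)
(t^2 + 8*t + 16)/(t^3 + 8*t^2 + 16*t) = 1/t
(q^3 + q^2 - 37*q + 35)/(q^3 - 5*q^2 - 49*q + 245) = (q - 1)/(q - 7)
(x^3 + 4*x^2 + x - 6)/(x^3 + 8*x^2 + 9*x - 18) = (x + 2)/(x + 6)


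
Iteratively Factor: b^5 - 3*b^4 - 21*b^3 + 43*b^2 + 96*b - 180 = (b + 3)*(b^4 - 6*b^3 - 3*b^2 + 52*b - 60) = (b + 3)^2*(b^3 - 9*b^2 + 24*b - 20) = (b - 2)*(b + 3)^2*(b^2 - 7*b + 10) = (b - 2)^2*(b + 3)^2*(b - 5)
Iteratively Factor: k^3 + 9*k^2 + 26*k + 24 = (k + 4)*(k^2 + 5*k + 6) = (k + 2)*(k + 4)*(k + 3)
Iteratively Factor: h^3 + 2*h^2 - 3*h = (h + 3)*(h^2 - h) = h*(h + 3)*(h - 1)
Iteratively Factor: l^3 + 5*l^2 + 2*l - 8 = (l + 4)*(l^2 + l - 2) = (l - 1)*(l + 4)*(l + 2)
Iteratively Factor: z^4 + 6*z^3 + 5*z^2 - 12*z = (z)*(z^3 + 6*z^2 + 5*z - 12) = z*(z + 4)*(z^2 + 2*z - 3) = z*(z - 1)*(z + 4)*(z + 3)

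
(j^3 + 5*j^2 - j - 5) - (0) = j^3 + 5*j^2 - j - 5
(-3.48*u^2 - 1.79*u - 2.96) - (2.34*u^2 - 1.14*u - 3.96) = -5.82*u^2 - 0.65*u + 1.0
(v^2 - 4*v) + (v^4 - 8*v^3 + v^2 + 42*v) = v^4 - 8*v^3 + 2*v^2 + 38*v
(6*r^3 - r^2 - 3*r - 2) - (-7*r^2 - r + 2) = 6*r^3 + 6*r^2 - 2*r - 4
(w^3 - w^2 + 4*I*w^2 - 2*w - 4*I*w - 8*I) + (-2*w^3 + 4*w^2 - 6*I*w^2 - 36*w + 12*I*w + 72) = -w^3 + 3*w^2 - 2*I*w^2 - 38*w + 8*I*w + 72 - 8*I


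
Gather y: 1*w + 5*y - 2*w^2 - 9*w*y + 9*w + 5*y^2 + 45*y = -2*w^2 + 10*w + 5*y^2 + y*(50 - 9*w)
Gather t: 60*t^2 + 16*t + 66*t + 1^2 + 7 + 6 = 60*t^2 + 82*t + 14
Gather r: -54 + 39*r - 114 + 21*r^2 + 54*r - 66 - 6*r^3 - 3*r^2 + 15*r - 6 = -6*r^3 + 18*r^2 + 108*r - 240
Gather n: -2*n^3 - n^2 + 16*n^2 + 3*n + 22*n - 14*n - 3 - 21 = -2*n^3 + 15*n^2 + 11*n - 24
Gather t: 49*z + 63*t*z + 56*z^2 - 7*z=63*t*z + 56*z^2 + 42*z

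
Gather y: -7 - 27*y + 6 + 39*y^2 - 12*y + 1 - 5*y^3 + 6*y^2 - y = -5*y^3 + 45*y^2 - 40*y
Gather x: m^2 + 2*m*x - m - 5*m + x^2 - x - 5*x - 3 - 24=m^2 - 6*m + x^2 + x*(2*m - 6) - 27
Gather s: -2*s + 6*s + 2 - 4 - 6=4*s - 8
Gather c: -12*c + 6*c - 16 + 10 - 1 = -6*c - 7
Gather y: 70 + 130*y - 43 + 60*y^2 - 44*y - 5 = 60*y^2 + 86*y + 22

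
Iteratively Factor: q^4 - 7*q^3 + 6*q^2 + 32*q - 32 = (q - 1)*(q^3 - 6*q^2 + 32) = (q - 4)*(q - 1)*(q^2 - 2*q - 8) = (q - 4)^2*(q - 1)*(q + 2)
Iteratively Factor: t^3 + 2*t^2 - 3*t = (t - 1)*(t^2 + 3*t) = (t - 1)*(t + 3)*(t)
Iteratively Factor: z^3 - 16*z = (z + 4)*(z^2 - 4*z) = z*(z + 4)*(z - 4)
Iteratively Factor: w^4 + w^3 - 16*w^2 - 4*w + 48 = (w - 3)*(w^3 + 4*w^2 - 4*w - 16) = (w - 3)*(w + 2)*(w^2 + 2*w - 8) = (w - 3)*(w - 2)*(w + 2)*(w + 4)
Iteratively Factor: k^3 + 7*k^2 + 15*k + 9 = (k + 1)*(k^2 + 6*k + 9) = (k + 1)*(k + 3)*(k + 3)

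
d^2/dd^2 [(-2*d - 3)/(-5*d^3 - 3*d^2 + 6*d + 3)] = 6*(50*d^5 + 180*d^4 + 146*d^3 - 3*d^2 + 9*d + 33)/(125*d^9 + 225*d^8 - 315*d^7 - 738*d^6 + 108*d^5 + 783*d^4 + 243*d^3 - 243*d^2 - 162*d - 27)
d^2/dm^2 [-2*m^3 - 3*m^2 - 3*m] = -12*m - 6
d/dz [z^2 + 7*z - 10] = 2*z + 7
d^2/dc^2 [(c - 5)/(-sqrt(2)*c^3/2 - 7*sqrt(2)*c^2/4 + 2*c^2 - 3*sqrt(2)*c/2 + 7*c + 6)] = 8*(4*(5 - c)*(3*sqrt(2)*c^2 - 8*c + 7*sqrt(2)*c - 14 + 3*sqrt(2))^2 + (6*sqrt(2)*c^2 - 16*c + 14*sqrt(2)*c + (c - 5)*(6*sqrt(2)*c - 8 + 7*sqrt(2)) - 28 + 6*sqrt(2))*(2*sqrt(2)*c^3 - 8*c^2 + 7*sqrt(2)*c^2 - 28*c + 6*sqrt(2)*c - 24))/(2*sqrt(2)*c^3 - 8*c^2 + 7*sqrt(2)*c^2 - 28*c + 6*sqrt(2)*c - 24)^3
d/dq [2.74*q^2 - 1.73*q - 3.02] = 5.48*q - 1.73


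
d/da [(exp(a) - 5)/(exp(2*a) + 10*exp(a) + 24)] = (-2*(exp(a) - 5)*(exp(a) + 5) + exp(2*a) + 10*exp(a) + 24)*exp(a)/(exp(2*a) + 10*exp(a) + 24)^2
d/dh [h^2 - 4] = 2*h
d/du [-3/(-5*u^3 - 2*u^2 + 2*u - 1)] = 3*(-15*u^2 - 4*u + 2)/(5*u^3 + 2*u^2 - 2*u + 1)^2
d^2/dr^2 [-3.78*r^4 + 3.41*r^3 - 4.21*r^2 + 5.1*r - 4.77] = -45.36*r^2 + 20.46*r - 8.42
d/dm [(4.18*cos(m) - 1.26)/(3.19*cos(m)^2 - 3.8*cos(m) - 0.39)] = (13.3342*cos(m)^2 - 8.0388*cos(m) + 6.4182)*sin(m)/(10.1761*cos(m)^4 - 24.244*cos(m)^3 + 11.9518*cos(m)^2 + 2.964*cos(m) + 0.1521)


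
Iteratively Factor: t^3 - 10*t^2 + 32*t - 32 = (t - 2)*(t^2 - 8*t + 16) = (t - 4)*(t - 2)*(t - 4)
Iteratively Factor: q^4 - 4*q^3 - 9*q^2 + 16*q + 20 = (q - 5)*(q^3 + q^2 - 4*q - 4) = (q - 5)*(q + 1)*(q^2 - 4) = (q - 5)*(q - 2)*(q + 1)*(q + 2)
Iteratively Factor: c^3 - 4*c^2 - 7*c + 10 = (c - 1)*(c^2 - 3*c - 10) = (c - 1)*(c + 2)*(c - 5)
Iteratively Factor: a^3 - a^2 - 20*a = (a + 4)*(a^2 - 5*a) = a*(a + 4)*(a - 5)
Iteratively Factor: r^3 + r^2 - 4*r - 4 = (r + 2)*(r^2 - r - 2) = (r + 1)*(r + 2)*(r - 2)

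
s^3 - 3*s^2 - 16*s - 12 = (s - 6)*(s + 1)*(s + 2)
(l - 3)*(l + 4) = l^2 + l - 12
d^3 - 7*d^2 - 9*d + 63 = (d - 7)*(d - 3)*(d + 3)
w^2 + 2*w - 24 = (w - 4)*(w + 6)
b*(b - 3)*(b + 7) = b^3 + 4*b^2 - 21*b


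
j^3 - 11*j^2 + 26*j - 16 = (j - 8)*(j - 2)*(j - 1)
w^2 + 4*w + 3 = (w + 1)*(w + 3)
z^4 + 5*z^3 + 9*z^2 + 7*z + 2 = (z + 1)^3*(z + 2)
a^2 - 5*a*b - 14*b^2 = (a - 7*b)*(a + 2*b)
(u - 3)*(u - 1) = u^2 - 4*u + 3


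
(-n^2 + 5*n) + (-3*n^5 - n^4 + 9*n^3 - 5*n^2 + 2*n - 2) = -3*n^5 - n^4 + 9*n^3 - 6*n^2 + 7*n - 2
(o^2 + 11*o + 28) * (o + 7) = o^3 + 18*o^2 + 105*o + 196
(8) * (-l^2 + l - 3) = -8*l^2 + 8*l - 24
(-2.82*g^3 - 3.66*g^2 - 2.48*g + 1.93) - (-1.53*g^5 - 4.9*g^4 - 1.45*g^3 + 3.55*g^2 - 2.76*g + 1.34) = 1.53*g^5 + 4.9*g^4 - 1.37*g^3 - 7.21*g^2 + 0.28*g + 0.59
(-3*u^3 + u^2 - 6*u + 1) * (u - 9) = -3*u^4 + 28*u^3 - 15*u^2 + 55*u - 9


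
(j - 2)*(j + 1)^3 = j^4 + j^3 - 3*j^2 - 5*j - 2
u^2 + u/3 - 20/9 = (u - 4/3)*(u + 5/3)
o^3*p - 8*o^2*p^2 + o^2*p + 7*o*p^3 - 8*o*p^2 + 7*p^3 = (o - 7*p)*(o - p)*(o*p + p)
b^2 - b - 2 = (b - 2)*(b + 1)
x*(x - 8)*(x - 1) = x^3 - 9*x^2 + 8*x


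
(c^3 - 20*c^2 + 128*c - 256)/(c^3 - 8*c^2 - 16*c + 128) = (c - 8)/(c + 4)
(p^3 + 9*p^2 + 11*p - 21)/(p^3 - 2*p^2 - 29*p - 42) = (p^2 + 6*p - 7)/(p^2 - 5*p - 14)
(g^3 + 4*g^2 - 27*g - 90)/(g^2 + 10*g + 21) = (g^2 + g - 30)/(g + 7)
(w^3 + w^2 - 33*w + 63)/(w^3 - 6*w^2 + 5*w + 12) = (w^2 + 4*w - 21)/(w^2 - 3*w - 4)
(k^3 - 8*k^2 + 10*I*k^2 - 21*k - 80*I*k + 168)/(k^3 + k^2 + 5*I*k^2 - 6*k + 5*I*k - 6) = (k^2 + k*(-8 + 7*I) - 56*I)/(k^2 + k*(1 + 2*I) + 2*I)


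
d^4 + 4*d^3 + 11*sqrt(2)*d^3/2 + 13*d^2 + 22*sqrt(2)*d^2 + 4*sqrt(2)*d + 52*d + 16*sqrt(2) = (d + 4)*(d + sqrt(2)/2)*(d + sqrt(2))*(d + 4*sqrt(2))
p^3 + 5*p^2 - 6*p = p*(p - 1)*(p + 6)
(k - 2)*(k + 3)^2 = k^3 + 4*k^2 - 3*k - 18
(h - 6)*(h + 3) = h^2 - 3*h - 18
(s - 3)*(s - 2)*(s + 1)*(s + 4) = s^4 - 15*s^2 + 10*s + 24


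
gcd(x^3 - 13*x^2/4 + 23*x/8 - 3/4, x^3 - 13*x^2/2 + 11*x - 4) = x^2 - 5*x/2 + 1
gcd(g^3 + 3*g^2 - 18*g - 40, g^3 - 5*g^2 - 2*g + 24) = g^2 - 2*g - 8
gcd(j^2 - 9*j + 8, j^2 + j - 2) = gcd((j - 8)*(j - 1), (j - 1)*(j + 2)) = j - 1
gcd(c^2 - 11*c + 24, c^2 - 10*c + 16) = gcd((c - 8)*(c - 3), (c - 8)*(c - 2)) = c - 8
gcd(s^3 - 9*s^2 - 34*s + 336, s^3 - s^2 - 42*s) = s^2 - s - 42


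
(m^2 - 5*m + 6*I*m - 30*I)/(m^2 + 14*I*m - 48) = (m - 5)/(m + 8*I)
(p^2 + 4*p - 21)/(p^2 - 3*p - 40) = (-p^2 - 4*p + 21)/(-p^2 + 3*p + 40)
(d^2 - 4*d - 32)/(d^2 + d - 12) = (d - 8)/(d - 3)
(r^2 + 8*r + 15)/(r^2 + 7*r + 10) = (r + 3)/(r + 2)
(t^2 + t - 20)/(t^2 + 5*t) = (t - 4)/t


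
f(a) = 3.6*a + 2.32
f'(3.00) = 3.60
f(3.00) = 13.12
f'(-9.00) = 3.60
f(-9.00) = -30.08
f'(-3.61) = 3.60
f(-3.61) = -10.68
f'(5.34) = 3.60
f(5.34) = 21.54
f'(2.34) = 3.60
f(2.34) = 10.74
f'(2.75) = 3.60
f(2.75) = 12.22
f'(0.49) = 3.60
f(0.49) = 4.08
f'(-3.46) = 3.60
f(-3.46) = -10.14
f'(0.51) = 3.60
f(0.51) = 4.16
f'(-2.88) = 3.60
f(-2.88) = -8.05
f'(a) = 3.60000000000000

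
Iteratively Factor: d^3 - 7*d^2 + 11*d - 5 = (d - 1)*(d^2 - 6*d + 5) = (d - 5)*(d - 1)*(d - 1)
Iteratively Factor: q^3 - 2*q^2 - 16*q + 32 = (q + 4)*(q^2 - 6*q + 8) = (q - 2)*(q + 4)*(q - 4)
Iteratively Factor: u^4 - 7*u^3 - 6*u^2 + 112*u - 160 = (u - 5)*(u^3 - 2*u^2 - 16*u + 32) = (u - 5)*(u - 4)*(u^2 + 2*u - 8) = (u - 5)*(u - 4)*(u + 4)*(u - 2)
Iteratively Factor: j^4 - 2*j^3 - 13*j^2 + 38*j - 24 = (j + 4)*(j^3 - 6*j^2 + 11*j - 6) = (j - 3)*(j + 4)*(j^2 - 3*j + 2) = (j - 3)*(j - 1)*(j + 4)*(j - 2)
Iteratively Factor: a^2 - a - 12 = (a - 4)*(a + 3)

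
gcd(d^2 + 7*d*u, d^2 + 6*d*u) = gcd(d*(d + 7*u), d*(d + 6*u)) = d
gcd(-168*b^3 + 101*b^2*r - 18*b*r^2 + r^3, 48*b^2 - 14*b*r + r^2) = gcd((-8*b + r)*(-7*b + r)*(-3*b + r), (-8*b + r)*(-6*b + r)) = -8*b + r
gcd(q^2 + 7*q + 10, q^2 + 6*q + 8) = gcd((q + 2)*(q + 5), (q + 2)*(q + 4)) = q + 2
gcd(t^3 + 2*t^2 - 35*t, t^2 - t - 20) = t - 5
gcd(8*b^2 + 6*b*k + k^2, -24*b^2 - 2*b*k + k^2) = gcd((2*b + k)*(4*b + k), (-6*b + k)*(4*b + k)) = 4*b + k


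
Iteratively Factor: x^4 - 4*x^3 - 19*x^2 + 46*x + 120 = (x - 5)*(x^3 + x^2 - 14*x - 24) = (x - 5)*(x - 4)*(x^2 + 5*x + 6) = (x - 5)*(x - 4)*(x + 3)*(x + 2)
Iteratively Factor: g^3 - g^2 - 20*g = (g - 5)*(g^2 + 4*g) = g*(g - 5)*(g + 4)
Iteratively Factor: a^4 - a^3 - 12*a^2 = (a + 3)*(a^3 - 4*a^2) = (a - 4)*(a + 3)*(a^2) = a*(a - 4)*(a + 3)*(a)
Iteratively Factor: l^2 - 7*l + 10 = (l - 5)*(l - 2)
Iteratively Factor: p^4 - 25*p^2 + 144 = (p - 4)*(p^3 + 4*p^2 - 9*p - 36) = (p - 4)*(p + 3)*(p^2 + p - 12) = (p - 4)*(p + 3)*(p + 4)*(p - 3)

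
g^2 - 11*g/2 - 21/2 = (g - 7)*(g + 3/2)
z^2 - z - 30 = (z - 6)*(z + 5)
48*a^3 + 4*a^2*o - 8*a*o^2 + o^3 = (-6*a + o)*(-4*a + o)*(2*a + o)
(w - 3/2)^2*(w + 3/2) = w^3 - 3*w^2/2 - 9*w/4 + 27/8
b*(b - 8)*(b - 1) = b^3 - 9*b^2 + 8*b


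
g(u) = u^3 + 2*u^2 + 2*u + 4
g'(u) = 3*u^2 + 4*u + 2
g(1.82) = 20.29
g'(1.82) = 19.22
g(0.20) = 4.49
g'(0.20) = 2.92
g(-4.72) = -66.04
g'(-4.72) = 49.96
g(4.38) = 135.16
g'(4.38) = 77.07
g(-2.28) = -2.02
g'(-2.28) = 8.48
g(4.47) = 142.22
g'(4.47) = 79.82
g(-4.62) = -61.16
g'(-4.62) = 47.55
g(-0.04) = 3.92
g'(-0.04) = 1.84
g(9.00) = 913.00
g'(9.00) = 281.00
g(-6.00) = -152.00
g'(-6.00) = 86.00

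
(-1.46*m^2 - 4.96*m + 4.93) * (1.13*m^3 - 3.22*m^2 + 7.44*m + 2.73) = -1.6498*m^5 - 0.903599999999999*m^4 + 10.6797*m^3 - 56.7628*m^2 + 23.1384*m + 13.4589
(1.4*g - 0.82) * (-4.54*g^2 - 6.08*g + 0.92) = -6.356*g^3 - 4.7892*g^2 + 6.2736*g - 0.7544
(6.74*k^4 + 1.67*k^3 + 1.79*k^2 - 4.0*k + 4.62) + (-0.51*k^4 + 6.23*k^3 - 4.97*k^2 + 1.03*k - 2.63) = 6.23*k^4 + 7.9*k^3 - 3.18*k^2 - 2.97*k + 1.99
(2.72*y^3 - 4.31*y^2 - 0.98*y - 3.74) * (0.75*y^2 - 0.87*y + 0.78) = 2.04*y^5 - 5.5989*y^4 + 5.1363*y^3 - 5.3142*y^2 + 2.4894*y - 2.9172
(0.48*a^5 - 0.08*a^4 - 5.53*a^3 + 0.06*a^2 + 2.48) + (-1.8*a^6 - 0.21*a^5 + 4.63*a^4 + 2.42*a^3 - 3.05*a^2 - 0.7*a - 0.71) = -1.8*a^6 + 0.27*a^5 + 4.55*a^4 - 3.11*a^3 - 2.99*a^2 - 0.7*a + 1.77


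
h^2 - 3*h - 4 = (h - 4)*(h + 1)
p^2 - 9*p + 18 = (p - 6)*(p - 3)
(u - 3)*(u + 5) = u^2 + 2*u - 15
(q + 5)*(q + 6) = q^2 + 11*q + 30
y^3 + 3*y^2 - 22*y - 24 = (y - 4)*(y + 1)*(y + 6)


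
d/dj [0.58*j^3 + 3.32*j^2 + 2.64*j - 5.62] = 1.74*j^2 + 6.64*j + 2.64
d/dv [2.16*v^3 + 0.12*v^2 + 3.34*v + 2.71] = 6.48*v^2 + 0.24*v + 3.34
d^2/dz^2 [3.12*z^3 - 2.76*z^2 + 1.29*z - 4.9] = 18.72*z - 5.52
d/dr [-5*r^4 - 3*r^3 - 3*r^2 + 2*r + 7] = -20*r^3 - 9*r^2 - 6*r + 2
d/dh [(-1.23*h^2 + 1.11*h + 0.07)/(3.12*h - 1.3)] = (-3.8376*h^2 + 3.198*h - 1.6614)/(9.7344*h^2 - 8.112*h + 1.69)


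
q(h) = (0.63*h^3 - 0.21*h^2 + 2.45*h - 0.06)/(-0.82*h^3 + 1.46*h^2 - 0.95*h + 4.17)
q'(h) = (1.89*h^2 - 0.42*h + 2.45)/(-0.82*h^3 + 1.46*h^2 - 0.95*h + 4.17) + (2.46*h^2 - 2.92*h + 0.95)*(0.63*h^3 - 0.21*h^2 + 2.45*h - 0.06)/(-0.82*h^3 + 1.46*h^2 - 0.95*h + 4.17)^2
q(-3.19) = -0.63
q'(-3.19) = 0.02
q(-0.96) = -0.44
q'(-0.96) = 0.27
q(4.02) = -1.61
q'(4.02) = 0.53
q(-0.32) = -0.19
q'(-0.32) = 0.51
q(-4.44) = -0.64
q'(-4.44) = 0.01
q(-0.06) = -0.05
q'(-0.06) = 0.57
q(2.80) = -3.76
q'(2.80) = 5.81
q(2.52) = -7.16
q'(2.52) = 25.35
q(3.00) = -2.92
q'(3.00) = 3.07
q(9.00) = -0.96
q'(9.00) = 0.03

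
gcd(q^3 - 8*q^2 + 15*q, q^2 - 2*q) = q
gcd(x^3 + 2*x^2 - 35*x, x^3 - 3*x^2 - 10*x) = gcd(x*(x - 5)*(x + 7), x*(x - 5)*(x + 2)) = x^2 - 5*x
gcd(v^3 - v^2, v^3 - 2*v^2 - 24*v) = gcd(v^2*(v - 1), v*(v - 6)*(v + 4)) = v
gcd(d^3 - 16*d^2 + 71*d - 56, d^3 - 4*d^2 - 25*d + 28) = d^2 - 8*d + 7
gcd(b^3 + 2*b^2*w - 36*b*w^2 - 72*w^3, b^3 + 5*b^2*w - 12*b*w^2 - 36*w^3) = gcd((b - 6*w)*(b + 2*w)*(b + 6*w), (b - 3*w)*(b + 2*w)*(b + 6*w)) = b^2 + 8*b*w + 12*w^2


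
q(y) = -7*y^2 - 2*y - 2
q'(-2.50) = 33.00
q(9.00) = -587.00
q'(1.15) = -18.10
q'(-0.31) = 2.34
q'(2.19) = -32.66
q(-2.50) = -40.75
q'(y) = -14*y - 2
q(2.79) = -62.07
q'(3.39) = -49.46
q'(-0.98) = 11.72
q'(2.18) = -32.52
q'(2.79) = -41.06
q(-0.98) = -6.76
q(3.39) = -89.22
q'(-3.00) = 40.00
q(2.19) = -39.95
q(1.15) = -13.56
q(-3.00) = -59.00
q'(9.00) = -128.00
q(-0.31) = -2.05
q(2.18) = -39.63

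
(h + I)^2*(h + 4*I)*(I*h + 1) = I*h^4 - 5*h^3 - 3*I*h^2 - 5*h - 4*I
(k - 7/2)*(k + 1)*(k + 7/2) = k^3 + k^2 - 49*k/4 - 49/4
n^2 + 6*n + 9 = (n + 3)^2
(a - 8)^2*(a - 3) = a^3 - 19*a^2 + 112*a - 192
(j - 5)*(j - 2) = j^2 - 7*j + 10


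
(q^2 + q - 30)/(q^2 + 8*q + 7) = (q^2 + q - 30)/(q^2 + 8*q + 7)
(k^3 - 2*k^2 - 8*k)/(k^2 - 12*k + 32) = k*(k + 2)/(k - 8)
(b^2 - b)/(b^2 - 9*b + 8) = b/(b - 8)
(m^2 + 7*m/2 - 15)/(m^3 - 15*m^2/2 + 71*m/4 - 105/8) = 4*(m + 6)/(4*m^2 - 20*m + 21)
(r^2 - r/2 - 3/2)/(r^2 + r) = (r - 3/2)/r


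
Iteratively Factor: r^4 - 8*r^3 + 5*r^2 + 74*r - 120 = (r - 4)*(r^3 - 4*r^2 - 11*r + 30) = (r - 5)*(r - 4)*(r^2 + r - 6) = (r - 5)*(r - 4)*(r + 3)*(r - 2)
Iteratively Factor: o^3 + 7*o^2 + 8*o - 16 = (o + 4)*(o^2 + 3*o - 4) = (o + 4)^2*(o - 1)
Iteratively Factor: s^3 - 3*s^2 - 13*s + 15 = (s - 1)*(s^2 - 2*s - 15) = (s - 5)*(s - 1)*(s + 3)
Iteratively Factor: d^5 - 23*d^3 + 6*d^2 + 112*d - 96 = (d - 2)*(d^4 + 2*d^3 - 19*d^2 - 32*d + 48) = (d - 2)*(d - 1)*(d^3 + 3*d^2 - 16*d - 48) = (d - 2)*(d - 1)*(d + 3)*(d^2 - 16) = (d - 2)*(d - 1)*(d + 3)*(d + 4)*(d - 4)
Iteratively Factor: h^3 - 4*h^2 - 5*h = (h - 5)*(h^2 + h) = h*(h - 5)*(h + 1)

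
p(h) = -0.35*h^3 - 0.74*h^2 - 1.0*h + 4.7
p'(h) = -1.05*h^2 - 1.48*h - 1.0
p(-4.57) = 27.22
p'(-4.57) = -16.17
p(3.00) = -14.41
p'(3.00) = -14.89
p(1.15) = 2.04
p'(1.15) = -4.09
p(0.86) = 3.07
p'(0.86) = -3.05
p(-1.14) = 5.40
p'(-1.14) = -0.68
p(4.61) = -49.93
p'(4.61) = -30.14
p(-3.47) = 13.88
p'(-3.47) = -8.51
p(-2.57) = 8.32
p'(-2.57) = -4.13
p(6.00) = -103.54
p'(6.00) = -47.68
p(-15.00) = 1034.45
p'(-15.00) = -215.05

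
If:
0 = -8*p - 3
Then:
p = -3/8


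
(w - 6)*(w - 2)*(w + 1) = w^3 - 7*w^2 + 4*w + 12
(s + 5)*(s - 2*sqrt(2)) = s^2 - 2*sqrt(2)*s + 5*s - 10*sqrt(2)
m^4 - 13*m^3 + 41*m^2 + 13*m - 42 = (m - 7)*(m - 6)*(m - 1)*(m + 1)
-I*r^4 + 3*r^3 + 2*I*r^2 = r^2*(r + 2*I)*(-I*r + 1)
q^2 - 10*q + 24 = (q - 6)*(q - 4)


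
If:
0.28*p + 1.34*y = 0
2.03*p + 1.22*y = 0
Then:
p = 0.00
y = 0.00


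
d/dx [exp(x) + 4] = exp(x)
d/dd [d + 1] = 1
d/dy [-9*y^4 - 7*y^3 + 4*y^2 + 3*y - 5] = -36*y^3 - 21*y^2 + 8*y + 3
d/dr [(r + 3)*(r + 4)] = 2*r + 7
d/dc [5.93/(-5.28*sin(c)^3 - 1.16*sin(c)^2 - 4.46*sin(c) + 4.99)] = (93.9312*sin(c)^2 + 13.7576*sin(c) + 26.4478)*cos(c)/(5.28*sin(c)^3 + 1.16*sin(c)^2 + 4.46*sin(c) - 4.99)^2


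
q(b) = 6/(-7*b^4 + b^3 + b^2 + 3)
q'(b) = 6*(28*b^3 - 3*b^2 - 2*b)/(-7*b^4 + b^3 + b^2 + 3)^2 = 6*b*(28*b^2 - 3*b - 2)/(-7*b^4 + b^3 + b^2 + 3)^2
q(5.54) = -0.00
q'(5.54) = 0.00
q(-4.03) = -0.00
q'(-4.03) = -0.00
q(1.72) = -0.12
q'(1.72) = 0.31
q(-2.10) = -0.04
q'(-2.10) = -0.08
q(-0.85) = -11.00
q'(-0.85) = -355.92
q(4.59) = -0.00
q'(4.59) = 0.00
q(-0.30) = 2.00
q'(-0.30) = -0.28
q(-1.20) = -0.51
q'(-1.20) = -2.17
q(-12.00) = 0.00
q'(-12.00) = 0.00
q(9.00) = 0.00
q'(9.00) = 0.00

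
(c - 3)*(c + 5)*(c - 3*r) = c^3 - 3*c^2*r + 2*c^2 - 6*c*r - 15*c + 45*r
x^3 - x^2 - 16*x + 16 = (x - 4)*(x - 1)*(x + 4)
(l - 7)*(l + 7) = l^2 - 49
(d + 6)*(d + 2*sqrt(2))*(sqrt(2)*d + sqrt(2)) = sqrt(2)*d^3 + 4*d^2 + 7*sqrt(2)*d^2 + 6*sqrt(2)*d + 28*d + 24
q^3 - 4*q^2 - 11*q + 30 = (q - 5)*(q - 2)*(q + 3)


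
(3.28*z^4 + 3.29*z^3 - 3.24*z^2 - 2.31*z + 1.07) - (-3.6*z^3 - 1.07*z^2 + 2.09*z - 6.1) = 3.28*z^4 + 6.89*z^3 - 2.17*z^2 - 4.4*z + 7.17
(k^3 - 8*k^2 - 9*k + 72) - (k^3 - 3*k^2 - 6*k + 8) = -5*k^2 - 3*k + 64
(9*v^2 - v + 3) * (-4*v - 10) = -36*v^3 - 86*v^2 - 2*v - 30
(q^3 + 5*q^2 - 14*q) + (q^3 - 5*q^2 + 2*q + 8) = 2*q^3 - 12*q + 8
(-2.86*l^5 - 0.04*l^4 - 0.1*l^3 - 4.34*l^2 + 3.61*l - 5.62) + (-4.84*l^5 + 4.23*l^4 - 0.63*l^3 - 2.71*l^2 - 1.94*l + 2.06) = -7.7*l^5 + 4.19*l^4 - 0.73*l^3 - 7.05*l^2 + 1.67*l - 3.56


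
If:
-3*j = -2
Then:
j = 2/3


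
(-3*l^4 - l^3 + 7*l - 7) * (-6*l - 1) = 18*l^5 + 9*l^4 + l^3 - 42*l^2 + 35*l + 7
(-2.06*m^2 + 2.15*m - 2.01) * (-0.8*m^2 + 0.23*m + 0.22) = 1.648*m^4 - 2.1938*m^3 + 1.6493*m^2 + 0.0107*m - 0.4422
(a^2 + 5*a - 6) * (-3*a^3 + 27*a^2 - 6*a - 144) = -3*a^5 + 12*a^4 + 147*a^3 - 336*a^2 - 684*a + 864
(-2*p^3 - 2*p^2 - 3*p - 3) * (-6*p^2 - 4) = 12*p^5 + 12*p^4 + 26*p^3 + 26*p^2 + 12*p + 12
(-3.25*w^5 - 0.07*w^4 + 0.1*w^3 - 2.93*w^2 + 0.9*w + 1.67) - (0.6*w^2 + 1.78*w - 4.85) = -3.25*w^5 - 0.07*w^4 + 0.1*w^3 - 3.53*w^2 - 0.88*w + 6.52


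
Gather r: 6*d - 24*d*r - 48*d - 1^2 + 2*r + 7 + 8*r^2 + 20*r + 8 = -42*d + 8*r^2 + r*(22 - 24*d) + 14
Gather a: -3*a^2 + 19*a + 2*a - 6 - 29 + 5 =-3*a^2 + 21*a - 30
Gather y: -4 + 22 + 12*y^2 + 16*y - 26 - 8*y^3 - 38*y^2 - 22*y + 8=-8*y^3 - 26*y^2 - 6*y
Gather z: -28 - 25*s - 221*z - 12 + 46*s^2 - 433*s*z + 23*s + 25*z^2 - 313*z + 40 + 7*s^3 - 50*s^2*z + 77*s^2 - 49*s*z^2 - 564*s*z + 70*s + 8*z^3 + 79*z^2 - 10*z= 7*s^3 + 123*s^2 + 68*s + 8*z^3 + z^2*(104 - 49*s) + z*(-50*s^2 - 997*s - 544)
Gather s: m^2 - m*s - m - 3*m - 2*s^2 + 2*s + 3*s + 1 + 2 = m^2 - 4*m - 2*s^2 + s*(5 - m) + 3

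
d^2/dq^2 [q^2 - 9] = 2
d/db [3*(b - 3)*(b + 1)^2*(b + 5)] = 12*b^3 + 36*b^2 - 60*b - 84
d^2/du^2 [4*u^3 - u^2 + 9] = 24*u - 2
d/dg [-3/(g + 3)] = 3/(g + 3)^2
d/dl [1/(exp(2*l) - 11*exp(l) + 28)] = (11 - 2*exp(l))*exp(l)/(exp(2*l) - 11*exp(l) + 28)^2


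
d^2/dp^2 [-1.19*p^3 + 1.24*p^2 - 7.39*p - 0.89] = 2.48 - 7.14*p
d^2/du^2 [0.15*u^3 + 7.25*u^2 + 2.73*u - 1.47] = 0.9*u + 14.5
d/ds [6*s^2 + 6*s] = 12*s + 6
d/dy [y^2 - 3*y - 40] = 2*y - 3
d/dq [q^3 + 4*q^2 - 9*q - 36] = 3*q^2 + 8*q - 9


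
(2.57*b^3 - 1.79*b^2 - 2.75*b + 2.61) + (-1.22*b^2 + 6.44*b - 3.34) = 2.57*b^3 - 3.01*b^2 + 3.69*b - 0.73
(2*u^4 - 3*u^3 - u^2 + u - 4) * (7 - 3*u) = -6*u^5 + 23*u^4 - 18*u^3 - 10*u^2 + 19*u - 28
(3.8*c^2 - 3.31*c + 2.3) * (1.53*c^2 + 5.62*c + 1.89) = 5.814*c^4 + 16.2917*c^3 - 7.9012*c^2 + 6.6701*c + 4.347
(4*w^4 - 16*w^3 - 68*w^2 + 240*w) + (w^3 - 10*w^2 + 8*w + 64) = 4*w^4 - 15*w^3 - 78*w^2 + 248*w + 64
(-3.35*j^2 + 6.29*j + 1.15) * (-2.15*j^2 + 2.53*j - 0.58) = 7.2025*j^4 - 21.999*j^3 + 15.3842*j^2 - 0.7387*j - 0.667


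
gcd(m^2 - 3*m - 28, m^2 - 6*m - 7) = m - 7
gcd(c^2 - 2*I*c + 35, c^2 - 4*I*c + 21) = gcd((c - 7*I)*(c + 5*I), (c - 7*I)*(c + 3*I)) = c - 7*I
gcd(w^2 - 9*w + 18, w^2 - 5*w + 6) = w - 3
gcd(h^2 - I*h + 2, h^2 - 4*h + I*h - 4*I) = h + I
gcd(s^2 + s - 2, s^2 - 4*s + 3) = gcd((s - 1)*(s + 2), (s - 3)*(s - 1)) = s - 1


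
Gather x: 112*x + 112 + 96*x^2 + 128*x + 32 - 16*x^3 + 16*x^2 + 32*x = -16*x^3 + 112*x^2 + 272*x + 144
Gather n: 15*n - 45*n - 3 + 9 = 6 - 30*n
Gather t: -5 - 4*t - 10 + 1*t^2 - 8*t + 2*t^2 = 3*t^2 - 12*t - 15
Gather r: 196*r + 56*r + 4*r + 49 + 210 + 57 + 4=256*r + 320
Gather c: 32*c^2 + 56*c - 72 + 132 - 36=32*c^2 + 56*c + 24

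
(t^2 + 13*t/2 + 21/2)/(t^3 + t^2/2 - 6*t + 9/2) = (2*t + 7)/(2*t^2 - 5*t + 3)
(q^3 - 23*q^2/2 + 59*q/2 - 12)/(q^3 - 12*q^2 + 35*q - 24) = (q - 1/2)/(q - 1)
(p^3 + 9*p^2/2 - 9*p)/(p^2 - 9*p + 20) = p*(2*p^2 + 9*p - 18)/(2*(p^2 - 9*p + 20))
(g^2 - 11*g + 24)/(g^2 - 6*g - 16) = (g - 3)/(g + 2)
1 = 1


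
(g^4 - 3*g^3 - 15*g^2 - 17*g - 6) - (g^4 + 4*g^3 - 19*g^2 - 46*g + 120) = -7*g^3 + 4*g^2 + 29*g - 126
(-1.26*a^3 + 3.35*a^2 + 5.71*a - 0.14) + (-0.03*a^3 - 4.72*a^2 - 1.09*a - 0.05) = -1.29*a^3 - 1.37*a^2 + 4.62*a - 0.19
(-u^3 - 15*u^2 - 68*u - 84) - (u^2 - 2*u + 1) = -u^3 - 16*u^2 - 66*u - 85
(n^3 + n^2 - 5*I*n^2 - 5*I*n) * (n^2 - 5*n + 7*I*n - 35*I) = n^5 - 4*n^4 + 2*I*n^4 + 30*n^3 - 8*I*n^3 - 140*n^2 - 10*I*n^2 - 175*n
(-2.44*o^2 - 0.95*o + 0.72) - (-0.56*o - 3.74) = -2.44*o^2 - 0.39*o + 4.46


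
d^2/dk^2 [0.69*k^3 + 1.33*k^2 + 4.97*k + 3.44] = 4.14*k + 2.66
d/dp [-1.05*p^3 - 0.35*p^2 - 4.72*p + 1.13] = -3.15*p^2 - 0.7*p - 4.72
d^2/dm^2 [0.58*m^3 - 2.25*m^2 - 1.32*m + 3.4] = 3.48*m - 4.5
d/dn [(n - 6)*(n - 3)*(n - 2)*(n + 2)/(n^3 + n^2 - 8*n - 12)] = (n^2 + 4*n - 28)/(n^2 + 4*n + 4)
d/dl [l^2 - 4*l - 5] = 2*l - 4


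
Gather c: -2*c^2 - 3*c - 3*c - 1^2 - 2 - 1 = -2*c^2 - 6*c - 4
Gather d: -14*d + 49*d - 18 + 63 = 35*d + 45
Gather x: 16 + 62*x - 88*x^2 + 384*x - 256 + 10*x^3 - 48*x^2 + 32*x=10*x^3 - 136*x^2 + 478*x - 240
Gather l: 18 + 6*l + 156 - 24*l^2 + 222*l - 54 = -24*l^2 + 228*l + 120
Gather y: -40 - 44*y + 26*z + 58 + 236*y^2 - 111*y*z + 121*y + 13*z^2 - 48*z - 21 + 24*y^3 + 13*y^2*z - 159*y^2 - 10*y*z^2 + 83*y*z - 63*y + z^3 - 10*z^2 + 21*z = 24*y^3 + y^2*(13*z + 77) + y*(-10*z^2 - 28*z + 14) + z^3 + 3*z^2 - z - 3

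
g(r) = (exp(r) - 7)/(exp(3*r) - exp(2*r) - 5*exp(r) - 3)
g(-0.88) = 1.27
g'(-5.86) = -0.01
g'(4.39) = -0.00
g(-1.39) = 1.57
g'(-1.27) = -0.57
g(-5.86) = 2.32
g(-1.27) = 1.51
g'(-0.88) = -0.62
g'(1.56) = 0.25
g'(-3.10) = -0.17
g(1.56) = -0.04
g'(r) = (exp(r) - 7)*(-3*exp(3*r) + 2*exp(2*r) + 5*exp(r))/(exp(3*r) - exp(2*r) - 5*exp(r) - 3)^2 + exp(r)/(exp(3*r) - exp(2*r) - 5*exp(r) - 3) = 2*(-exp(2*r) + 12*exp(r) - 19)*exp(r)/(exp(5*r) - 3*exp(4*r) - 6*exp(3*r) + 10*exp(2*r) + 21*exp(r) + 9)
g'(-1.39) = -0.54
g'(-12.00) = 0.00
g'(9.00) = 0.00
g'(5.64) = -0.00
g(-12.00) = 2.33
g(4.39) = 0.00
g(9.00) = 0.00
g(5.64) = 0.00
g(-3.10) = 2.16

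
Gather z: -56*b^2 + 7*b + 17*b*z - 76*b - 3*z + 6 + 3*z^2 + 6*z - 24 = -56*b^2 - 69*b + 3*z^2 + z*(17*b + 3) - 18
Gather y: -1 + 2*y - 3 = 2*y - 4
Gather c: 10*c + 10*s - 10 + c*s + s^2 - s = c*(s + 10) + s^2 + 9*s - 10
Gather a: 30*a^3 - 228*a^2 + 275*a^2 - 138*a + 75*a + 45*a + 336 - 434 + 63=30*a^3 + 47*a^2 - 18*a - 35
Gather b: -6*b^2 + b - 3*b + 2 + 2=-6*b^2 - 2*b + 4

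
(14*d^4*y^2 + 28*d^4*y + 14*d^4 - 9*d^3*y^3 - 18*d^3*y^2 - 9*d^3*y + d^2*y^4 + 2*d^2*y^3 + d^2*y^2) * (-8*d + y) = -112*d^5*y^2 - 224*d^5*y - 112*d^5 + 86*d^4*y^3 + 172*d^4*y^2 + 86*d^4*y - 17*d^3*y^4 - 34*d^3*y^3 - 17*d^3*y^2 + d^2*y^5 + 2*d^2*y^4 + d^2*y^3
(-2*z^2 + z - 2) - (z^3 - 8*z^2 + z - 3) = -z^3 + 6*z^2 + 1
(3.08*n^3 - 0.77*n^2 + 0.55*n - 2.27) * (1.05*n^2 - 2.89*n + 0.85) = 3.234*n^5 - 9.7097*n^4 + 5.4208*n^3 - 4.6275*n^2 + 7.0278*n - 1.9295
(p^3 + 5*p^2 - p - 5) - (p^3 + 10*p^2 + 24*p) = -5*p^2 - 25*p - 5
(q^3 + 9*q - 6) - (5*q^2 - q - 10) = q^3 - 5*q^2 + 10*q + 4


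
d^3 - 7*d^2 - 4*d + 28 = (d - 7)*(d - 2)*(d + 2)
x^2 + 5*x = x*(x + 5)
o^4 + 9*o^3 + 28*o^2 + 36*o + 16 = (o + 1)*(o + 2)^2*(o + 4)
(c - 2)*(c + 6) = c^2 + 4*c - 12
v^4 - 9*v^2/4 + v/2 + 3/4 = (v - 1)^2*(v + 1/2)*(v + 3/2)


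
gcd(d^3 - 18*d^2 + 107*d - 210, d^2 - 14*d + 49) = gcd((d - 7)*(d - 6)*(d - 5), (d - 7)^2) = d - 7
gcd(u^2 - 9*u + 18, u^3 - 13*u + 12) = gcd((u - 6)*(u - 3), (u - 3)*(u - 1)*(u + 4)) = u - 3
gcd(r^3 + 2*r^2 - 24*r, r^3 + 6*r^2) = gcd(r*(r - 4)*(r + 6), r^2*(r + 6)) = r^2 + 6*r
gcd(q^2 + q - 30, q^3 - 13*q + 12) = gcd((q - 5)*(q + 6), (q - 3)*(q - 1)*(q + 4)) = 1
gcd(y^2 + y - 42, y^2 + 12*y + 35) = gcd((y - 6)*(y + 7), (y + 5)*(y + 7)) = y + 7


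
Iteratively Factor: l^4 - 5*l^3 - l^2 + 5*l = (l - 5)*(l^3 - l) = (l - 5)*(l - 1)*(l^2 + l) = (l - 5)*(l - 1)*(l + 1)*(l)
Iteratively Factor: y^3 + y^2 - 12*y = (y + 4)*(y^2 - 3*y) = (y - 3)*(y + 4)*(y)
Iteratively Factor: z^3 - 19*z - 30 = (z + 3)*(z^2 - 3*z - 10) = (z - 5)*(z + 3)*(z + 2)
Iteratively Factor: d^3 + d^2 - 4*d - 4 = (d - 2)*(d^2 + 3*d + 2) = (d - 2)*(d + 2)*(d + 1)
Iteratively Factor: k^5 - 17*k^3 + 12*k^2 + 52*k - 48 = (k - 1)*(k^4 + k^3 - 16*k^2 - 4*k + 48) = (k - 2)*(k - 1)*(k^3 + 3*k^2 - 10*k - 24) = (k - 2)*(k - 1)*(k + 4)*(k^2 - k - 6) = (k - 2)*(k - 1)*(k + 2)*(k + 4)*(k - 3)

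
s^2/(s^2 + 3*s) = s/(s + 3)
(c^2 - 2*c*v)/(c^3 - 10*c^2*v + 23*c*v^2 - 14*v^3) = c/(c^2 - 8*c*v + 7*v^2)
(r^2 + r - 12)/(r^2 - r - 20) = (r - 3)/(r - 5)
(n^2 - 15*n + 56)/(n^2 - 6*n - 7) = (n - 8)/(n + 1)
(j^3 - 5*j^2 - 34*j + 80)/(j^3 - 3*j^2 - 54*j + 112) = (j + 5)/(j + 7)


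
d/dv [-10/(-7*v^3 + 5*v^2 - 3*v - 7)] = 10*(-21*v^2 + 10*v - 3)/(7*v^3 - 5*v^2 + 3*v + 7)^2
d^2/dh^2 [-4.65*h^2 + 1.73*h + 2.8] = -9.30000000000000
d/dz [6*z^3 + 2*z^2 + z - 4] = 18*z^2 + 4*z + 1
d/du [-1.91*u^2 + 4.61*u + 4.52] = 4.61 - 3.82*u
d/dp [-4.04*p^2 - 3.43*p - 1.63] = -8.08*p - 3.43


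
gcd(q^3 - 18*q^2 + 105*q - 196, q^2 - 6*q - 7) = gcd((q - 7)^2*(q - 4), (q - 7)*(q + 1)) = q - 7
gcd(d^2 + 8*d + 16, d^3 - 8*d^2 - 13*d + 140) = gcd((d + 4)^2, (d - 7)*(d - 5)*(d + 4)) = d + 4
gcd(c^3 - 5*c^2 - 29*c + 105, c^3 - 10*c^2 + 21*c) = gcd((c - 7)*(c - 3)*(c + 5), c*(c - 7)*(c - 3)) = c^2 - 10*c + 21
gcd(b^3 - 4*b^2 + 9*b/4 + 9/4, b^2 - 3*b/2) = b - 3/2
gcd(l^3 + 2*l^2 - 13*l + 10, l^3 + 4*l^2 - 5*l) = l^2 + 4*l - 5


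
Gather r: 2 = 2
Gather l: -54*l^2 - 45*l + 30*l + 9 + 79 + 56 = -54*l^2 - 15*l + 144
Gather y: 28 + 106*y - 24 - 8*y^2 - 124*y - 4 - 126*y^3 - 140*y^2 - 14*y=-126*y^3 - 148*y^2 - 32*y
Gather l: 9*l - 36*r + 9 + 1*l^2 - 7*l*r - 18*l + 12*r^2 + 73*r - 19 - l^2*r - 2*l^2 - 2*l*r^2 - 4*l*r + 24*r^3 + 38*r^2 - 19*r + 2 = l^2*(-r - 1) + l*(-2*r^2 - 11*r - 9) + 24*r^3 + 50*r^2 + 18*r - 8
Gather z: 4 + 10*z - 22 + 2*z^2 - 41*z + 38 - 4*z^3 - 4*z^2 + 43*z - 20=-4*z^3 - 2*z^2 + 12*z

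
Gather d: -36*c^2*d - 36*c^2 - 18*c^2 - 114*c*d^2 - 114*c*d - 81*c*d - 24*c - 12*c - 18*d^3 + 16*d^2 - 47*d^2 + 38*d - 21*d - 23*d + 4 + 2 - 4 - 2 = -54*c^2 - 36*c - 18*d^3 + d^2*(-114*c - 31) + d*(-36*c^2 - 195*c - 6)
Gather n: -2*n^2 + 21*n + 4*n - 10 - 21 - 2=-2*n^2 + 25*n - 33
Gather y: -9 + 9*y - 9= 9*y - 18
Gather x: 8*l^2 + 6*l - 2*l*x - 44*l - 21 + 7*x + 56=8*l^2 - 38*l + x*(7 - 2*l) + 35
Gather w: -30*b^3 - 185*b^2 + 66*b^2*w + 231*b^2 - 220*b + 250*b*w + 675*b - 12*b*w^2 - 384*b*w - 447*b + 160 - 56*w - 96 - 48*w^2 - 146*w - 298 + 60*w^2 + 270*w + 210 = -30*b^3 + 46*b^2 + 8*b + w^2*(12 - 12*b) + w*(66*b^2 - 134*b + 68) - 24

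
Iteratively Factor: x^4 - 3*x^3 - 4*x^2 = (x)*(x^3 - 3*x^2 - 4*x) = x*(x - 4)*(x^2 + x) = x*(x - 4)*(x + 1)*(x)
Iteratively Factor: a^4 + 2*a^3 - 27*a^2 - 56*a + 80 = (a + 4)*(a^3 - 2*a^2 - 19*a + 20) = (a + 4)^2*(a^2 - 6*a + 5) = (a - 1)*(a + 4)^2*(a - 5)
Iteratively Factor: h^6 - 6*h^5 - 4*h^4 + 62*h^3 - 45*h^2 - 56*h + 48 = (h - 4)*(h^5 - 2*h^4 - 12*h^3 + 14*h^2 + 11*h - 12) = (h - 4)*(h - 1)*(h^4 - h^3 - 13*h^2 + h + 12) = (h - 4)*(h - 1)*(h + 3)*(h^3 - 4*h^2 - h + 4) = (h - 4)*(h - 1)^2*(h + 3)*(h^2 - 3*h - 4) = (h - 4)^2*(h - 1)^2*(h + 3)*(h + 1)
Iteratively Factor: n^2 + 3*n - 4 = (n + 4)*(n - 1)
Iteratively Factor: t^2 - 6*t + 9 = (t - 3)*(t - 3)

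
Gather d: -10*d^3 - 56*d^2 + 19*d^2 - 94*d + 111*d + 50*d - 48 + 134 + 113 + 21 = -10*d^3 - 37*d^2 + 67*d + 220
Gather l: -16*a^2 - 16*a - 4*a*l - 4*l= -16*a^2 - 16*a + l*(-4*a - 4)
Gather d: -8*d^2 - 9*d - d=-8*d^2 - 10*d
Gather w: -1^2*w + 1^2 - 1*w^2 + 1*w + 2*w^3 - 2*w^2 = 2*w^3 - 3*w^2 + 1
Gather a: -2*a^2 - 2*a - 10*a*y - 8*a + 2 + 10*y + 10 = -2*a^2 + a*(-10*y - 10) + 10*y + 12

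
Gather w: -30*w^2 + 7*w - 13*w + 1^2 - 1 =-30*w^2 - 6*w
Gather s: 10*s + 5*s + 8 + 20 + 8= 15*s + 36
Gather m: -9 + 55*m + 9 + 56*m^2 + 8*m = 56*m^2 + 63*m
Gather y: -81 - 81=-162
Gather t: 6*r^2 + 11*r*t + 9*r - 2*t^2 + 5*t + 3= 6*r^2 + 9*r - 2*t^2 + t*(11*r + 5) + 3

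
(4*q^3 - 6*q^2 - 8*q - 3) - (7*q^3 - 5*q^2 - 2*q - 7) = -3*q^3 - q^2 - 6*q + 4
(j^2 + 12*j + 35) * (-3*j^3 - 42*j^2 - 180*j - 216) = -3*j^5 - 78*j^4 - 789*j^3 - 3846*j^2 - 8892*j - 7560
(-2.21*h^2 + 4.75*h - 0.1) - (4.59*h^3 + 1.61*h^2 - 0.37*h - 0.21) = -4.59*h^3 - 3.82*h^2 + 5.12*h + 0.11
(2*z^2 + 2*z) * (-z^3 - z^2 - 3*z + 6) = -2*z^5 - 4*z^4 - 8*z^3 + 6*z^2 + 12*z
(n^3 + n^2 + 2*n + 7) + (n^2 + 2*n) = n^3 + 2*n^2 + 4*n + 7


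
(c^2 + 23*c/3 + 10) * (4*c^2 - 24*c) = 4*c^4 + 20*c^3/3 - 144*c^2 - 240*c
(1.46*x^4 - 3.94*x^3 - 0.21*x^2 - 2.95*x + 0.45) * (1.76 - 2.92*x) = -4.2632*x^5 + 14.0744*x^4 - 6.3212*x^3 + 8.2444*x^2 - 6.506*x + 0.792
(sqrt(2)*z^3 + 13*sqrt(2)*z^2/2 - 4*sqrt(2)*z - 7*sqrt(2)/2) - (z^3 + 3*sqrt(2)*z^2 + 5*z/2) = -z^3 + sqrt(2)*z^3 + 7*sqrt(2)*z^2/2 - 4*sqrt(2)*z - 5*z/2 - 7*sqrt(2)/2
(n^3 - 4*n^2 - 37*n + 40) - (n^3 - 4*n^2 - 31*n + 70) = -6*n - 30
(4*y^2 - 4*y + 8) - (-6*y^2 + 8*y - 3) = 10*y^2 - 12*y + 11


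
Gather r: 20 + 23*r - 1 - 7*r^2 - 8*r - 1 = -7*r^2 + 15*r + 18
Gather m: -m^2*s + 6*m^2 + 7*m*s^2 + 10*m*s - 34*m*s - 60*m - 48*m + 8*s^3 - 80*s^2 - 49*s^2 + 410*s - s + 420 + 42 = m^2*(6 - s) + m*(7*s^2 - 24*s - 108) + 8*s^3 - 129*s^2 + 409*s + 462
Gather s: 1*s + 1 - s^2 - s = 1 - s^2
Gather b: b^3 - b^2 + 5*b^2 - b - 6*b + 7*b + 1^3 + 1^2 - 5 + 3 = b^3 + 4*b^2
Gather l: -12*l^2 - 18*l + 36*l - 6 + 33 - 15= -12*l^2 + 18*l + 12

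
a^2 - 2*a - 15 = (a - 5)*(a + 3)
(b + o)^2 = b^2 + 2*b*o + o^2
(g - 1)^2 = g^2 - 2*g + 1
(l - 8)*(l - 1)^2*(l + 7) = l^4 - 3*l^3 - 53*l^2 + 111*l - 56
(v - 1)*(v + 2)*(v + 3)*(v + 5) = v^4 + 9*v^3 + 21*v^2 - v - 30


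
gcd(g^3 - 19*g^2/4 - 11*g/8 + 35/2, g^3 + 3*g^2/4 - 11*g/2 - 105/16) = g^2 - 3*g/4 - 35/8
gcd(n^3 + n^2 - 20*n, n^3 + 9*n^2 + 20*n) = n^2 + 5*n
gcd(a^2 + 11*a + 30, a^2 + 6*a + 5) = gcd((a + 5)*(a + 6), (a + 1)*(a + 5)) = a + 5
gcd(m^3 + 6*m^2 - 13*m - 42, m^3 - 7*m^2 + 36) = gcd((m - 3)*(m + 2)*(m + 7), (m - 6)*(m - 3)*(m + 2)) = m^2 - m - 6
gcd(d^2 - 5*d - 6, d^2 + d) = d + 1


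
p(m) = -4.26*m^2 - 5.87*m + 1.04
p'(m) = -8.52*m - 5.87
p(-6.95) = -163.93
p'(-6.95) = 53.34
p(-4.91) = -72.84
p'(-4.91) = 35.96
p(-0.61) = 3.04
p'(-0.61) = -0.67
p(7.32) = -270.19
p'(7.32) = -68.24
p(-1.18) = 2.03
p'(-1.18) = 4.18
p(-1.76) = -1.82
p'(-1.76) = 9.13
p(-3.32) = -26.43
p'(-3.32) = 22.42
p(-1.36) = 1.14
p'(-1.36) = 5.72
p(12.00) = -682.84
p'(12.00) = -108.11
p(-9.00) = -291.19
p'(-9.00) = 70.81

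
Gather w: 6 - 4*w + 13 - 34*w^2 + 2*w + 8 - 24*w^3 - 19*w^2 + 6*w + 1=-24*w^3 - 53*w^2 + 4*w + 28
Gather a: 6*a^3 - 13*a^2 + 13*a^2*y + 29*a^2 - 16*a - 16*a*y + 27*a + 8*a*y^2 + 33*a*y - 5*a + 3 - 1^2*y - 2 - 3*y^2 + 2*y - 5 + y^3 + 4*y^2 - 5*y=6*a^3 + a^2*(13*y + 16) + a*(8*y^2 + 17*y + 6) + y^3 + y^2 - 4*y - 4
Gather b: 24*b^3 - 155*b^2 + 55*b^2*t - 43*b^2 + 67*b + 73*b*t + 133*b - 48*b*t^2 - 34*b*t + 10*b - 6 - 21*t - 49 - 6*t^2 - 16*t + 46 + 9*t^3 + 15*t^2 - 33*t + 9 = 24*b^3 + b^2*(55*t - 198) + b*(-48*t^2 + 39*t + 210) + 9*t^3 + 9*t^2 - 70*t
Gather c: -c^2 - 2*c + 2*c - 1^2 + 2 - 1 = -c^2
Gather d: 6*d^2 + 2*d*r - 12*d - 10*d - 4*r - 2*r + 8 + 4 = 6*d^2 + d*(2*r - 22) - 6*r + 12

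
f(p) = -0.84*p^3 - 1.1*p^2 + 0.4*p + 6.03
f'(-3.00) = -15.68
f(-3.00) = 17.61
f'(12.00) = -388.88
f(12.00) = -1599.09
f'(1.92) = -13.11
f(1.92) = -3.20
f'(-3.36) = -20.66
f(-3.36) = 24.13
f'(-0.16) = 0.69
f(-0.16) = 5.94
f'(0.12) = 0.10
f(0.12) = 6.06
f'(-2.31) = -7.96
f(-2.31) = 9.59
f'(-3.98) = -30.76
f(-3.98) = 39.97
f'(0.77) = -2.79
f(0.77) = 5.30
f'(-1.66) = -2.89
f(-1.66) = 6.18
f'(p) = -2.52*p^2 - 2.2*p + 0.4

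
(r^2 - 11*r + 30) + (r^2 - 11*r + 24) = 2*r^2 - 22*r + 54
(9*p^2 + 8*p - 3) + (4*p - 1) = 9*p^2 + 12*p - 4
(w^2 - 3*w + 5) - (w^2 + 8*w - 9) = 14 - 11*w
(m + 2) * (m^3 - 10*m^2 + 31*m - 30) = m^4 - 8*m^3 + 11*m^2 + 32*m - 60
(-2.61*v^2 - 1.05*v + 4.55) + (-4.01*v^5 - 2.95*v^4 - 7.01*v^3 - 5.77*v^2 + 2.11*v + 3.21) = -4.01*v^5 - 2.95*v^4 - 7.01*v^3 - 8.38*v^2 + 1.06*v + 7.76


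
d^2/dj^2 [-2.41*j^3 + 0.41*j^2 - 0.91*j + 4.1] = 0.82 - 14.46*j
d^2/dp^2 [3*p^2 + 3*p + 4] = 6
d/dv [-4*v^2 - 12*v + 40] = -8*v - 12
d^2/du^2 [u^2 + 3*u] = 2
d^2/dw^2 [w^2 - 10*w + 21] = 2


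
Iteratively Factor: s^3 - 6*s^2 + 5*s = (s - 1)*(s^2 - 5*s) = s*(s - 1)*(s - 5)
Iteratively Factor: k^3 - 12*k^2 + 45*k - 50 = (k - 5)*(k^2 - 7*k + 10) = (k - 5)^2*(k - 2)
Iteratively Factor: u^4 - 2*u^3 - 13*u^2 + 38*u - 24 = (u - 3)*(u^3 + u^2 - 10*u + 8) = (u - 3)*(u + 4)*(u^2 - 3*u + 2) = (u - 3)*(u - 1)*(u + 4)*(u - 2)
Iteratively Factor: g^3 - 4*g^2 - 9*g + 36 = (g + 3)*(g^2 - 7*g + 12) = (g - 3)*(g + 3)*(g - 4)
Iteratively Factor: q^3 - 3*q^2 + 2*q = (q - 1)*(q^2 - 2*q) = (q - 2)*(q - 1)*(q)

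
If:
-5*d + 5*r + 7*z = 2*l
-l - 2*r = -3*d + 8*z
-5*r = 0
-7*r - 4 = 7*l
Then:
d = 92/133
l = -4/7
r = 0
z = 44/133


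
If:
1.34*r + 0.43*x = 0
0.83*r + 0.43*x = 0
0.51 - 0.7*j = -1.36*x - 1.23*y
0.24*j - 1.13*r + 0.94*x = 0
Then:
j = 0.00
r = 0.00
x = 0.00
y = -0.41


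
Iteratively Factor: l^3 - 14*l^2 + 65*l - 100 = (l - 5)*(l^2 - 9*l + 20) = (l - 5)*(l - 4)*(l - 5)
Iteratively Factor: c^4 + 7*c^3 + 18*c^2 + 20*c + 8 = (c + 1)*(c^3 + 6*c^2 + 12*c + 8) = (c + 1)*(c + 2)*(c^2 + 4*c + 4) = (c + 1)*(c + 2)^2*(c + 2)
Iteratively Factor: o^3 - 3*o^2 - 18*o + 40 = (o + 4)*(o^2 - 7*o + 10) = (o - 2)*(o + 4)*(o - 5)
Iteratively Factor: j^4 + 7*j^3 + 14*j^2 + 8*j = (j)*(j^3 + 7*j^2 + 14*j + 8) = j*(j + 4)*(j^2 + 3*j + 2) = j*(j + 1)*(j + 4)*(j + 2)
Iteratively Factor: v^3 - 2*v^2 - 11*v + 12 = (v + 3)*(v^2 - 5*v + 4) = (v - 1)*(v + 3)*(v - 4)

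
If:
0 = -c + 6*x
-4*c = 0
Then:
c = 0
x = 0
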